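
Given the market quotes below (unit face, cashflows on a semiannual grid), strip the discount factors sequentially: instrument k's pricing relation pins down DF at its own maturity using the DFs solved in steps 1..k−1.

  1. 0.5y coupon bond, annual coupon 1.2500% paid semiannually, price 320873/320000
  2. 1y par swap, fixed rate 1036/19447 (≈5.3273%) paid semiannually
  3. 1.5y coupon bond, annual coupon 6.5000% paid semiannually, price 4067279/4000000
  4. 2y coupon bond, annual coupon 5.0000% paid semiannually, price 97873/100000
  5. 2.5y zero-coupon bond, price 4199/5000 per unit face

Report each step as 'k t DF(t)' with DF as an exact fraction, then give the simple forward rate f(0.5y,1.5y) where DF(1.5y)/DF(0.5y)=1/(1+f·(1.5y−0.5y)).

1 1/2 1993/2000
2 1 4741/5000
3 3/2 2309/2500
4 2 8849/10000
5 5/2 4199/5000
f(0.5y,1.5y) = ((1993/2000)/(2309/2500) − 1)/(1) = 729/9236 ≈ 7.8930%

step 1 [0.5y] bond c/2=1/160: DF=(320873/320000 − 1/160·(0))/(1+1/160) = 1993/2000 ≈ 0.996500
step 2 [1y] swap r/2=518/19447: DF=(1 − 518/19447·(0.996500))/(1+518/19447) = 4741/5000 ≈ 0.948200
step 3 [1.5y] bond c/2=13/400: DF=(4067279/4000000 − 13/400·(0.996500+0.948200))/(1+13/400) = 2309/2500 ≈ 0.923600
step 4 [2y] bond c/2=1/40: DF=(97873/100000 − 1/40·(0.996500+0.948200+0.923600))/(1+1/40) = 8849/10000 ≈ 0.884900
step 5 [2.5y] zero: DF = P = 4199/5000 ≈ 0.839800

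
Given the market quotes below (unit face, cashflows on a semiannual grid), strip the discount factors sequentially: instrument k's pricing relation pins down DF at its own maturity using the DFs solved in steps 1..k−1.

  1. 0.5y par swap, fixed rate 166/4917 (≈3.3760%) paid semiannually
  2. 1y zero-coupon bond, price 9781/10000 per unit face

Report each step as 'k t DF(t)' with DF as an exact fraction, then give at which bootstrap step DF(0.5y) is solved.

step 1 [0.5y] swap r/2=83/4917: DF=(1 − 83/4917·(0))/(1+83/4917) = 4917/5000 ≈ 0.983400
step 2 [1y] zero: DF = P = 9781/10000 ≈ 0.978100

1 1/2 4917/5000
2 1 9781/10000
DF(0.5y) is solved at step 1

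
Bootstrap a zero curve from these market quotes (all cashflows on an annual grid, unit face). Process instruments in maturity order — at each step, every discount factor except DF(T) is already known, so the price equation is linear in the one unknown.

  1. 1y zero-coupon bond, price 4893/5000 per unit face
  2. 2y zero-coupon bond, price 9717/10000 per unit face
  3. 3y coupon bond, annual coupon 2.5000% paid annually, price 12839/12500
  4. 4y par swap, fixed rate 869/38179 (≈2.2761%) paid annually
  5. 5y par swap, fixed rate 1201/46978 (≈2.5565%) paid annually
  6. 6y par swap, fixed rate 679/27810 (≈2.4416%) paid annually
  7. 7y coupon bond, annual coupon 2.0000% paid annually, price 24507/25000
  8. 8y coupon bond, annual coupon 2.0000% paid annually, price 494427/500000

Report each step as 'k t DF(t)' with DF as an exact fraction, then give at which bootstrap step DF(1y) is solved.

1 1 4893/5000
2 2 9717/10000
3 3 1909/2000
4 4 9131/10000
5 5 8799/10000
6 6 4321/5000
7 7 213/250
8 8 8437/10000
DF(1y) is solved at step 1

step 1 [1y] zero: DF = P = 4893/5000 ≈ 0.978600
step 2 [2y] zero: DF = P = 9717/10000 ≈ 0.971700
step 3 [3y] bond c/1=1/40: DF=(12839/12500 − 1/40·(0.978600+0.971700))/(1+1/40) = 1909/2000 ≈ 0.954500
step 4 [4y] swap r/1=869/38179: DF=(1 − 869/38179·(0.978600+0.971700+0.954500))/(1+869/38179) = 9131/10000 ≈ 0.913100
step 5 [5y] swap r/1=1201/46978: DF=(1 − 1201/46978·(0.978600+0.971700+0.954500+0.913100))/(1+1201/46978) = 8799/10000 ≈ 0.879900
step 6 [6y] swap r/1=679/27810: DF=(1 − 679/27810·(0.978600+0.971700+0.954500+0.913100+0.879900))/(1+679/27810) = 4321/5000 ≈ 0.864200
step 7 [7y] bond c/1=1/50: DF=(24507/25000 − 1/50·(0.978600+0.971700+0.954500+0.913100+0.879900+0.864200))/(1+1/50) = 213/250 ≈ 0.852000
step 8 [8y] bond c/1=1/50: DF=(494427/500000 − 1/50·(0.978600+0.971700+0.954500+0.913100+0.879900+0.864200+0.852000))/(1+1/50) = 8437/10000 ≈ 0.843700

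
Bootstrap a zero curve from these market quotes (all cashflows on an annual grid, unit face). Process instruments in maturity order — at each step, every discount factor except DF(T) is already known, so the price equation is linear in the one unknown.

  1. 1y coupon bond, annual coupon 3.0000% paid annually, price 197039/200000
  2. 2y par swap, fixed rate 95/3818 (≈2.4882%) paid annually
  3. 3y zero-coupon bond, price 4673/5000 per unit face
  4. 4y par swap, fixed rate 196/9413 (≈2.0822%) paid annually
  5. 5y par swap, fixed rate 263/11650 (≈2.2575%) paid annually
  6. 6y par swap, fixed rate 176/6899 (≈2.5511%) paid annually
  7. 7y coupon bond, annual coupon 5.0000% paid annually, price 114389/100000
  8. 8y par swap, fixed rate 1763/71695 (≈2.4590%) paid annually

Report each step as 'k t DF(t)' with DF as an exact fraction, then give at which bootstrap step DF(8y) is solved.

1 1 1913/2000
2 2 381/400
3 3 4673/5000
4 4 576/625
5 5 2237/2500
6 6 537/625
7 7 4133/5000
8 8 8237/10000
DF(8y) is solved at step 8

step 1 [1y] bond c/1=3/100: DF=(197039/200000 − 3/100·(0))/(1+3/100) = 1913/2000 ≈ 0.956500
step 2 [2y] swap r/1=95/3818: DF=(1 − 95/3818·(0.956500))/(1+95/3818) = 381/400 ≈ 0.952500
step 3 [3y] zero: DF = P = 4673/5000 ≈ 0.934600
step 4 [4y] swap r/1=196/9413: DF=(1 − 196/9413·(0.956500+0.952500+0.934600))/(1+196/9413) = 576/625 ≈ 0.921600
step 5 [5y] swap r/1=263/11650: DF=(1 − 263/11650·(0.956500+0.952500+0.934600+0.921600))/(1+263/11650) = 2237/2500 ≈ 0.894800
step 6 [6y] swap r/1=176/6899: DF=(1 − 176/6899·(0.956500+0.952500+0.934600+0.921600+0.894800))/(1+176/6899) = 537/625 ≈ 0.859200
step 7 [7y] bond c/1=1/20: DF=(114389/100000 − 1/20·(0.956500+0.952500+0.934600+0.921600+0.894800+0.859200))/(1+1/20) = 4133/5000 ≈ 0.826600
step 8 [8y] swap r/1=1763/71695: DF=(1 − 1763/71695·(0.956500+0.952500+0.934600+0.921600+0.894800+0.859200+0.826600))/(1+1763/71695) = 8237/10000 ≈ 0.823700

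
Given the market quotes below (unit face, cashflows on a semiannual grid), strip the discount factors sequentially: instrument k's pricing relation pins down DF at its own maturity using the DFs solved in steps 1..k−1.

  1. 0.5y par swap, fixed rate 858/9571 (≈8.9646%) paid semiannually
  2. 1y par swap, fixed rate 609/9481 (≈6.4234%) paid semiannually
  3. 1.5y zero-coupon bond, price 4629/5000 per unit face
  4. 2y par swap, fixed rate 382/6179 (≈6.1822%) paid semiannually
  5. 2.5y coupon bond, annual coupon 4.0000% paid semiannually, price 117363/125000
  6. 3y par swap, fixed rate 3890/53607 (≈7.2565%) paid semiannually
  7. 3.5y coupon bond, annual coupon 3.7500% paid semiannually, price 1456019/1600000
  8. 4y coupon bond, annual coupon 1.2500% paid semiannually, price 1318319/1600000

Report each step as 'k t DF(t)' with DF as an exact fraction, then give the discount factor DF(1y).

step 1 [0.5y] swap r/2=429/9571: DF=(1 − 429/9571·(0))/(1+429/9571) = 9571/10000 ≈ 0.957100
step 2 [1y] swap r/2=609/18962: DF=(1 − 609/18962·(0.957100))/(1+609/18962) = 9391/10000 ≈ 0.939100
step 3 [1.5y] zero: DF = P = 4629/5000 ≈ 0.925800
step 4 [2y] swap r/2=191/6179: DF=(1 − 191/6179·(0.957100+0.939100+0.925800))/(1+191/6179) = 4427/5000 ≈ 0.885400
step 5 [2.5y] bond c/2=1/50: DF=(117363/125000 − 1/50·(0.957100+0.939100+0.925800+0.885400))/(1+1/50) = 4239/5000 ≈ 0.847800
step 6 [3y] swap r/2=1945/53607: DF=(1 − 1945/53607·(0.957100+0.939100+0.925800+0.885400+0.847800))/(1+1945/53607) = 1611/2000 ≈ 0.805500
step 7 [3.5y] bond c/2=3/160: DF=(1456019/1600000 − 3/160·(0.957100+0.939100+0.925800+0.885400+0.847800+0.805500))/(1+3/160) = 3973/5000 ≈ 0.794600
step 8 [4y] bond c/2=1/160: DF=(1318319/1600000 − 1/160·(0.957100+0.939100+0.925800+0.885400+0.847800+0.805500+0.794600))/(1+1/160) = 3903/5000 ≈ 0.780600

1 1/2 9571/10000
2 1 9391/10000
3 3/2 4629/5000
4 2 4427/5000
5 5/2 4239/5000
6 3 1611/2000
7 7/2 3973/5000
8 4 3903/5000
DF(1y) = 9391/10000 ≈ 0.939100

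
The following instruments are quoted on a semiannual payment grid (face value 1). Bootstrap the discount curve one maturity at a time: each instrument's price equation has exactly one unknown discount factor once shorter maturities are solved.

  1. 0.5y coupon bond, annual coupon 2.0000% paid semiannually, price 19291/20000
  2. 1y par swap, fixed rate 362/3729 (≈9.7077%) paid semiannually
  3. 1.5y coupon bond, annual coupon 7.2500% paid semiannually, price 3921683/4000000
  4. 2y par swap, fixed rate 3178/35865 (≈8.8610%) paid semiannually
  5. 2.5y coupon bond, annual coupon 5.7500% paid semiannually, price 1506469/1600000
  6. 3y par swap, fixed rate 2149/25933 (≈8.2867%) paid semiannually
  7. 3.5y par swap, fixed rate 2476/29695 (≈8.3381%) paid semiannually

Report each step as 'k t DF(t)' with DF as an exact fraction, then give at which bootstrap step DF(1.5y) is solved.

step 1 [0.5y] bond c/2=1/100: DF=(19291/20000 − 1/100·(0))/(1+1/100) = 191/200 ≈ 0.955000
step 2 [1y] swap r/2=181/3729: DF=(1 − 181/3729·(0.955000))/(1+181/3729) = 1819/2000 ≈ 0.909500
step 3 [1.5y] bond c/2=29/800: DF=(3921683/4000000 − 29/800·(0.955000+0.909500))/(1+29/800) = 8809/10000 ≈ 0.880900
step 4 [2y] swap r/2=1589/35865: DF=(1 − 1589/35865·(0.955000+0.909500+0.880900))/(1+1589/35865) = 8411/10000 ≈ 0.841100
step 5 [2.5y] bond c/2=23/800: DF=(1506469/1600000 − 23/800·(0.955000+0.909500+0.880900+0.841100))/(1+23/800) = 163/200 ≈ 0.815000
step 6 [3y] swap r/2=2149/51866: DF=(1 − 2149/51866·(0.955000+0.909500+0.880900+0.841100+0.815000))/(1+2149/51866) = 7851/10000 ≈ 0.785100
step 7 [3.5y] swap r/2=1238/29695: DF=(1 − 1238/29695·(0.955000+0.909500+0.880900+0.841100+0.815000+0.785100))/(1+1238/29695) = 1881/2500 ≈ 0.752400

1 1/2 191/200
2 1 1819/2000
3 3/2 8809/10000
4 2 8411/10000
5 5/2 163/200
6 3 7851/10000
7 7/2 1881/2500
DF(1.5y) is solved at step 3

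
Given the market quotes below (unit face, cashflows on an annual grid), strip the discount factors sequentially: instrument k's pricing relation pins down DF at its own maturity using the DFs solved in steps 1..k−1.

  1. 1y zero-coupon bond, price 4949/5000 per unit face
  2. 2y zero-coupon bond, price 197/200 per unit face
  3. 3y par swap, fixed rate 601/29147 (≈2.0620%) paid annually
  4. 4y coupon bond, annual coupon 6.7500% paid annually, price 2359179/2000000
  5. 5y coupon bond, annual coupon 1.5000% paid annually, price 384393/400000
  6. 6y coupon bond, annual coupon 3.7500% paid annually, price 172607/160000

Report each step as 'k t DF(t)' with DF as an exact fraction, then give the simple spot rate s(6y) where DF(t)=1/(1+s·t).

step 1 [1y] zero: DF = P = 4949/5000 ≈ 0.989800
step 2 [2y] zero: DF = P = 197/200 ≈ 0.985000
step 3 [3y] swap r/1=601/29147: DF=(1 − 601/29147·(0.989800+0.985000))/(1+601/29147) = 9399/10000 ≈ 0.939900
step 4 [4y] bond c/1=27/400: DF=(2359179/2000000 − 27/400·(0.989800+0.985000+0.939900))/(1+27/400) = 9207/10000 ≈ 0.920700
step 5 [5y] bond c/1=3/200: DF=(384393/400000 − 3/200·(0.989800+0.985000+0.939900+0.920700))/(1+3/200) = 8901/10000 ≈ 0.890100
step 6 [6y] bond c/1=3/80: DF=(172607/160000 − 3/80·(0.989800+0.985000+0.939900+0.920700+0.890100))/(1+3/80) = 869/1000 ≈ 0.869000

1 1 4949/5000
2 2 197/200
3 3 9399/10000
4 4 9207/10000
5 5 8901/10000
6 6 869/1000
s(6y) = (1/(869/1000) − 1)/(6) = 131/5214 ≈ 2.5125%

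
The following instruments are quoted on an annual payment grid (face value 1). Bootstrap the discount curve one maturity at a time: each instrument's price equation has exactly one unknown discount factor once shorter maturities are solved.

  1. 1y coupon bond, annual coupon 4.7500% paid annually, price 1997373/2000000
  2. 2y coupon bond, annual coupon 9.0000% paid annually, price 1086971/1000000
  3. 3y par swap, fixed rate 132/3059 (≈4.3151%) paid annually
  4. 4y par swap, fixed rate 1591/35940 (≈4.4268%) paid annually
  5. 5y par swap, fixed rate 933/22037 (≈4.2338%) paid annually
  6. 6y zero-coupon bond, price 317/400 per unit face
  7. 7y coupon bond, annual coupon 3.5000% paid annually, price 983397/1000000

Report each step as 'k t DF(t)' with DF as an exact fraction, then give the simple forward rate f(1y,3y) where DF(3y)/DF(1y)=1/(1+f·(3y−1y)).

1 1 4767/5000
2 2 1837/2000
3 3 2203/2500
4 4 8409/10000
5 5 4067/5000
6 6 317/400
7 7 7743/10000
f(1y,3y) = ((4767/5000)/(2203/2500) − 1)/(2) = 361/8812 ≈ 4.0967%

step 1 [1y] bond c/1=19/400: DF=(1997373/2000000 − 19/400·(0))/(1+19/400) = 4767/5000 ≈ 0.953400
step 2 [2y] bond c/1=9/100: DF=(1086971/1000000 − 9/100·(0.953400))/(1+9/100) = 1837/2000 ≈ 0.918500
step 3 [3y] swap r/1=132/3059: DF=(1 − 132/3059·(0.953400+0.918500))/(1+132/3059) = 2203/2500 ≈ 0.881200
step 4 [4y] swap r/1=1591/35940: DF=(1 − 1591/35940·(0.953400+0.918500+0.881200))/(1+1591/35940) = 8409/10000 ≈ 0.840900
step 5 [5y] swap r/1=933/22037: DF=(1 − 933/22037·(0.953400+0.918500+0.881200+0.840900))/(1+933/22037) = 4067/5000 ≈ 0.813400
step 6 [6y] zero: DF = P = 317/400 ≈ 0.792500
step 7 [7y] bond c/1=7/200: DF=(983397/1000000 − 7/200·(0.953400+0.918500+0.881200+0.840900+0.813400+0.792500))/(1+7/200) = 7743/10000 ≈ 0.774300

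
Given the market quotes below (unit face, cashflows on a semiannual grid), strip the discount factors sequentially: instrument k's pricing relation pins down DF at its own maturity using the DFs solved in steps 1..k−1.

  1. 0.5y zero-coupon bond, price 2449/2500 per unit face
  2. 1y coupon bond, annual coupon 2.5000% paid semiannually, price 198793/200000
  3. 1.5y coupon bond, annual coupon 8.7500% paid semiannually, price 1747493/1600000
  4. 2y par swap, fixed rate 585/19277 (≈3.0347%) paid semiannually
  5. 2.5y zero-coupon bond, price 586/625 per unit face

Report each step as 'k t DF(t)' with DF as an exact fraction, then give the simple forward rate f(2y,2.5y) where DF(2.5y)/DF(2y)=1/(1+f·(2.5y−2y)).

step 1 [0.5y] zero: DF = P = 2449/2500 ≈ 0.979600
step 2 [1y] bond c/2=1/80: DF=(198793/200000 − 1/80·(0.979600))/(1+1/80) = 606/625 ≈ 0.969600
step 3 [1.5y] bond c/2=7/160: DF=(1747493/1600000 − 7/160·(0.979600+0.969600))/(1+7/160) = 9647/10000 ≈ 0.964700
step 4 [2y] swap r/2=585/38554: DF=(1 − 585/38554·(0.979600+0.969600+0.964700))/(1+585/38554) = 1883/2000 ≈ 0.941500
step 5 [2.5y] zero: DF = P = 586/625 ≈ 0.937600

1 1/2 2449/2500
2 1 606/625
3 3/2 9647/10000
4 2 1883/2000
5 5/2 586/625
f(2y,2.5y) = ((1883/2000)/(586/625) − 1)/(1/2) = 39/4688 ≈ 0.8319%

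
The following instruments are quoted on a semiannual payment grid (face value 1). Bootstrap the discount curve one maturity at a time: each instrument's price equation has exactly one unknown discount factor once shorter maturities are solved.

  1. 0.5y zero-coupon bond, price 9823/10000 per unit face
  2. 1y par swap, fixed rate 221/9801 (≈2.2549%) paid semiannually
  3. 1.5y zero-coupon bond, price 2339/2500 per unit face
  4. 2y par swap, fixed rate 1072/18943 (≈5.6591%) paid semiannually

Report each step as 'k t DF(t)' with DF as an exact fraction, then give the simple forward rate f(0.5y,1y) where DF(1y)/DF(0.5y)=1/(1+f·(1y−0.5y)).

1 1/2 9823/10000
2 1 9779/10000
3 3/2 2339/2500
4 2 558/625
f(0.5y,1y) = ((9823/10000)/(9779/10000) − 1)/(1/2) = 8/889 ≈ 0.8999%

step 1 [0.5y] zero: DF = P = 9823/10000 ≈ 0.982300
step 2 [1y] swap r/2=221/19602: DF=(1 − 221/19602·(0.982300))/(1+221/19602) = 9779/10000 ≈ 0.977900
step 3 [1.5y] zero: DF = P = 2339/2500 ≈ 0.935600
step 4 [2y] swap r/2=536/18943: DF=(1 − 536/18943·(0.982300+0.977900+0.935600))/(1+536/18943) = 558/625 ≈ 0.892800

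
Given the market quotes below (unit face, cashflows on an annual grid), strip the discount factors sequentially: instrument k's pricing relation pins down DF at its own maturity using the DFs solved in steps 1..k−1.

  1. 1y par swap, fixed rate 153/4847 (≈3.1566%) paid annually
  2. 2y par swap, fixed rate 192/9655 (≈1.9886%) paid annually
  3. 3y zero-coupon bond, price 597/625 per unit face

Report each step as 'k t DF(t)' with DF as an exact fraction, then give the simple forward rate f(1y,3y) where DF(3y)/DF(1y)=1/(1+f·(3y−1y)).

1 1 4847/5000
2 2 601/625
3 3 597/625
f(1y,3y) = ((4847/5000)/(597/625) − 1)/(2) = 71/9552 ≈ 0.7433%

step 1 [1y] swap r/1=153/4847: DF=(1 − 153/4847·(0))/(1+153/4847) = 4847/5000 ≈ 0.969400
step 2 [2y] swap r/1=192/9655: DF=(1 − 192/9655·(0.969400))/(1+192/9655) = 601/625 ≈ 0.961600
step 3 [3y] zero: DF = P = 597/625 ≈ 0.955200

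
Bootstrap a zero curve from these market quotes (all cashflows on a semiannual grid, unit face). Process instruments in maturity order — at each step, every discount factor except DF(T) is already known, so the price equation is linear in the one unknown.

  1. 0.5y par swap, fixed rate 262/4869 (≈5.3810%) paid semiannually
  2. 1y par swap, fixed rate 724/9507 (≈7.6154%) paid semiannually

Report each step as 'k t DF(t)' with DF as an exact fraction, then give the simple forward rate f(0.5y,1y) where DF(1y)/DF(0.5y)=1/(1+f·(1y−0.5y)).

step 1 [0.5y] swap r/2=131/4869: DF=(1 − 131/4869·(0))/(1+131/4869) = 4869/5000 ≈ 0.973800
step 2 [1y] swap r/2=362/9507: DF=(1 − 362/9507·(0.973800))/(1+362/9507) = 2319/2500 ≈ 0.927600

1 1/2 4869/5000
2 1 2319/2500
f(0.5y,1y) = ((4869/5000)/(2319/2500) − 1)/(1/2) = 77/773 ≈ 9.9612%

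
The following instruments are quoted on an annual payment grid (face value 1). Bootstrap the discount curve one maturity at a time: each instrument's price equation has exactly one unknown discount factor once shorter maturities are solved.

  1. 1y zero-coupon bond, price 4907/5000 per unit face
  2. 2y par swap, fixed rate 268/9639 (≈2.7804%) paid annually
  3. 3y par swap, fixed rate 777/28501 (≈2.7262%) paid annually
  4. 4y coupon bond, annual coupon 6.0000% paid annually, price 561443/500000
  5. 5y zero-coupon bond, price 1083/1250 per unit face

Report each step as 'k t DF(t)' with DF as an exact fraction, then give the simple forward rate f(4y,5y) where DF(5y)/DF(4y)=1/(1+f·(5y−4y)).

1 1 4907/5000
2 2 1183/1250
3 3 9223/10000
4 4 449/500
5 5 1083/1250
f(4y,5y) = ((449/500)/(1083/1250) − 1)/(1) = 79/2166 ≈ 3.6473%

step 1 [1y] zero: DF = P = 4907/5000 ≈ 0.981400
step 2 [2y] swap r/1=268/9639: DF=(1 − 268/9639·(0.981400))/(1+268/9639) = 1183/1250 ≈ 0.946400
step 3 [3y] swap r/1=777/28501: DF=(1 − 777/28501·(0.981400+0.946400))/(1+777/28501) = 9223/10000 ≈ 0.922300
step 4 [4y] bond c/1=3/50: DF=(561443/500000 − 3/50·(0.981400+0.946400+0.922300))/(1+3/50) = 449/500 ≈ 0.898000
step 5 [5y] zero: DF = P = 1083/1250 ≈ 0.866400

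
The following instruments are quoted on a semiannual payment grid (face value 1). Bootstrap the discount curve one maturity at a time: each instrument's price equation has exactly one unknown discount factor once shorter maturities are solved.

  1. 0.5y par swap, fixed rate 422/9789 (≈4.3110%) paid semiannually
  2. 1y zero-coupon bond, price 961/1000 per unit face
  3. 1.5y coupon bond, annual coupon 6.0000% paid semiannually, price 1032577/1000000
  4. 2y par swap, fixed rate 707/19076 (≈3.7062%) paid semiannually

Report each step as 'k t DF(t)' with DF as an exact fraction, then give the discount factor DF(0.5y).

1 1/2 9789/10000
2 1 961/1000
3 3/2 473/500
4 2 9293/10000
DF(0.5y) = 9789/10000 ≈ 0.978900

step 1 [0.5y] swap r/2=211/9789: DF=(1 − 211/9789·(0))/(1+211/9789) = 9789/10000 ≈ 0.978900
step 2 [1y] zero: DF = P = 961/1000 ≈ 0.961000
step 3 [1.5y] bond c/2=3/100: DF=(1032577/1000000 − 3/100·(0.978900+0.961000))/(1+3/100) = 473/500 ≈ 0.946000
step 4 [2y] swap r/2=707/38152: DF=(1 − 707/38152·(0.978900+0.961000+0.946000))/(1+707/38152) = 9293/10000 ≈ 0.929300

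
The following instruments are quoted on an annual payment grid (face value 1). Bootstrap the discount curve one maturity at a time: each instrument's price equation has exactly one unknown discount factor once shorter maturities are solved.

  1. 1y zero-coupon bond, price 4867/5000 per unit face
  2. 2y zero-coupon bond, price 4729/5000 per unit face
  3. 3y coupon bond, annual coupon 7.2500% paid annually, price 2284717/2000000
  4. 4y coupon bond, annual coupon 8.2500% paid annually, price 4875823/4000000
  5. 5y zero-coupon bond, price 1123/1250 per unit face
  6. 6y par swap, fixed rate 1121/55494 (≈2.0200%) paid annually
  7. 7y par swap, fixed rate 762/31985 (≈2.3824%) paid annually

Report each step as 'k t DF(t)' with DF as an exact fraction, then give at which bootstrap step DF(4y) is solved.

1 1 4867/5000
2 2 4729/5000
3 3 4677/5000
4 4 1817/2000
5 5 1123/1250
6 6 8879/10000
7 7 2119/2500
DF(4y) is solved at step 4

step 1 [1y] zero: DF = P = 4867/5000 ≈ 0.973400
step 2 [2y] zero: DF = P = 4729/5000 ≈ 0.945800
step 3 [3y] bond c/1=29/400: DF=(2284717/2000000 − 29/400·(0.973400+0.945800))/(1+29/400) = 4677/5000 ≈ 0.935400
step 4 [4y] bond c/1=33/400: DF=(4875823/4000000 − 33/400·(0.973400+0.945800+0.935400))/(1+33/400) = 1817/2000 ≈ 0.908500
step 5 [5y] zero: DF = P = 1123/1250 ≈ 0.898400
step 6 [6y] swap r/1=1121/55494: DF=(1 − 1121/55494·(0.973400+0.945800+0.935400+0.908500+0.898400))/(1+1121/55494) = 8879/10000 ≈ 0.887900
step 7 [7y] swap r/1=762/31985: DF=(1 − 762/31985·(0.973400+0.945800+0.935400+0.908500+0.898400+0.887900))/(1+762/31985) = 2119/2500 ≈ 0.847600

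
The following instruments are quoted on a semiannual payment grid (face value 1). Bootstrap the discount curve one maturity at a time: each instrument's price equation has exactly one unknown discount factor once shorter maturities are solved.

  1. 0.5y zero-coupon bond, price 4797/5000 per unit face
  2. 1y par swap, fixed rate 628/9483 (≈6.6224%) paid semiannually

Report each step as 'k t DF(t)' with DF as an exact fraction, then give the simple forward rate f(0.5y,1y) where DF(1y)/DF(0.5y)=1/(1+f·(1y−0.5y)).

step 1 [0.5y] zero: DF = P = 4797/5000 ≈ 0.959400
step 2 [1y] swap r/2=314/9483: DF=(1 − 314/9483·(0.959400))/(1+314/9483) = 2343/2500 ≈ 0.937200

1 1/2 4797/5000
2 1 2343/2500
f(0.5y,1y) = ((4797/5000)/(2343/2500) − 1)/(1/2) = 37/781 ≈ 4.7375%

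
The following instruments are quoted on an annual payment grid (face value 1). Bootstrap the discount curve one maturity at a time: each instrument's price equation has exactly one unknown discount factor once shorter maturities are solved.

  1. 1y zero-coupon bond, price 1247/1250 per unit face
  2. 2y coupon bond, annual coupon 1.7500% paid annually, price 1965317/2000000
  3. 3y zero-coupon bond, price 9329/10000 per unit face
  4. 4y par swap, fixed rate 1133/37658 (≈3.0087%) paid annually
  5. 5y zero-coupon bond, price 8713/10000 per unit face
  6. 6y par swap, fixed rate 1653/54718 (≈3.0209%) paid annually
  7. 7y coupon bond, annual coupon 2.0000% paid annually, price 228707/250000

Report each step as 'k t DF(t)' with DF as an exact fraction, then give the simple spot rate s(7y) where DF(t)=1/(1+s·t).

1 1 1247/1250
2 2 4743/5000
3 3 9329/10000
4 4 8867/10000
5 5 8713/10000
6 6 8347/10000
7 7 987/1250
s(7y) = (1/(987/1250) − 1)/(7) = 263/6909 ≈ 3.8066%

step 1 [1y] zero: DF = P = 1247/1250 ≈ 0.997600
step 2 [2y] bond c/1=7/400: DF=(1965317/2000000 − 7/400·(0.997600))/(1+7/400) = 4743/5000 ≈ 0.948600
step 3 [3y] zero: DF = P = 9329/10000 ≈ 0.932900
step 4 [4y] swap r/1=1133/37658: DF=(1 − 1133/37658·(0.997600+0.948600+0.932900))/(1+1133/37658) = 8867/10000 ≈ 0.886700
step 5 [5y] zero: DF = P = 8713/10000 ≈ 0.871300
step 6 [6y] swap r/1=1653/54718: DF=(1 − 1653/54718·(0.997600+0.948600+0.932900+0.886700+0.871300))/(1+1653/54718) = 8347/10000 ≈ 0.834700
step 7 [7y] bond c/1=1/50: DF=(228707/250000 − 1/50·(0.997600+0.948600+0.932900+0.886700+0.871300+0.834700))/(1+1/50) = 987/1250 ≈ 0.789600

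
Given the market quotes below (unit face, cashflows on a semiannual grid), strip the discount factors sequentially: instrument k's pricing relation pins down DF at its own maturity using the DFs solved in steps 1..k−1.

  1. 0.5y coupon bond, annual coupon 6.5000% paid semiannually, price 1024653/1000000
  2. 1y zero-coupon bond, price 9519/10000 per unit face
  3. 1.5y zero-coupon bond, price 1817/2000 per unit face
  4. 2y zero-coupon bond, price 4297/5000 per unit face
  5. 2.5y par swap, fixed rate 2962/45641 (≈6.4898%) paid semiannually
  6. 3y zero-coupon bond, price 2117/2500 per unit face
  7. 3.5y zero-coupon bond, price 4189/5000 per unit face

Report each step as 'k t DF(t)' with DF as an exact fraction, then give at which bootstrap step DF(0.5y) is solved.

1 1/2 2481/2500
2 1 9519/10000
3 3/2 1817/2000
4 2 4297/5000
5 5/2 8519/10000
6 3 2117/2500
7 7/2 4189/5000
DF(0.5y) is solved at step 1

step 1 [0.5y] bond c/2=13/400: DF=(1024653/1000000 − 13/400·(0))/(1+13/400) = 2481/2500 ≈ 0.992400
step 2 [1y] zero: DF = P = 9519/10000 ≈ 0.951900
step 3 [1.5y] zero: DF = P = 1817/2000 ≈ 0.908500
step 4 [2y] zero: DF = P = 4297/5000 ≈ 0.859400
step 5 [2.5y] swap r/2=1481/45641: DF=(1 − 1481/45641·(0.992400+0.951900+0.908500+0.859400))/(1+1481/45641) = 8519/10000 ≈ 0.851900
step 6 [3y] zero: DF = P = 2117/2500 ≈ 0.846800
step 7 [3.5y] zero: DF = P = 4189/5000 ≈ 0.837800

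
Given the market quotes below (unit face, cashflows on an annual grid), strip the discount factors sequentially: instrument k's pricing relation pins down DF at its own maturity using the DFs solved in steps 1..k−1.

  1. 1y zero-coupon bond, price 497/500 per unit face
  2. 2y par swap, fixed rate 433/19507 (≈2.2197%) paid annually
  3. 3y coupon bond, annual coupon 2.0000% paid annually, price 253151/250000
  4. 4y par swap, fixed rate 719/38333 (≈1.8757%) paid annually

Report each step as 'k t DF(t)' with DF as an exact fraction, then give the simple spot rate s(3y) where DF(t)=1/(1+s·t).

step 1 [1y] zero: DF = P = 497/500 ≈ 0.994000
step 2 [2y] swap r/1=433/19507: DF=(1 − 433/19507·(0.994000))/(1+433/19507) = 9567/10000 ≈ 0.956700
step 3 [3y] bond c/1=1/50: DF=(253151/250000 − 1/50·(0.994000+0.956700))/(1+1/50) = 1909/2000 ≈ 0.954500
step 4 [4y] swap r/1=719/38333: DF=(1 − 719/38333·(0.994000+0.956700+0.954500))/(1+719/38333) = 9281/10000 ≈ 0.928100

1 1 497/500
2 2 9567/10000
3 3 1909/2000
4 4 9281/10000
s(3y) = (1/(1909/2000) − 1)/(3) = 91/5727 ≈ 1.5890%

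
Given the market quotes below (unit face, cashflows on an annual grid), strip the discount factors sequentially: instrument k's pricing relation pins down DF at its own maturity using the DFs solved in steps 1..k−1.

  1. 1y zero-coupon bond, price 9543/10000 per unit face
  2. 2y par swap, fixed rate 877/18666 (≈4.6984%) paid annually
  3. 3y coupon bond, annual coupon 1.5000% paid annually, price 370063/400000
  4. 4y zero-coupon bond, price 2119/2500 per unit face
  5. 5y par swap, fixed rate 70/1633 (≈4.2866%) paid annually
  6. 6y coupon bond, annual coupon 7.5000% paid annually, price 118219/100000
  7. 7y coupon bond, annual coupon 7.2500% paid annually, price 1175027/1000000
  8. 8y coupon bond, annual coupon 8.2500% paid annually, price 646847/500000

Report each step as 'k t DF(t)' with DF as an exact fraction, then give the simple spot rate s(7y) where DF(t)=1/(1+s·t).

step 1 [1y] zero: DF = P = 9543/10000 ≈ 0.954300
step 2 [2y] swap r/1=877/18666: DF=(1 − 877/18666·(0.954300))/(1+877/18666) = 9123/10000 ≈ 0.912300
step 3 [3y] bond c/1=3/200: DF=(370063/400000 − 3/200·(0.954300+0.912300))/(1+3/200) = 8839/10000 ≈ 0.883900
step 4 [4y] zero: DF = P = 2119/2500 ≈ 0.847600
step 5 [5y] swap r/1=70/1633: DF=(1 − 70/1633·(0.954300+0.912300+0.883900+0.847600))/(1+70/1633) = 811/1000 ≈ 0.811000
step 6 [6y] bond c/1=3/40: DF=(118219/100000 − 3/40·(0.954300+0.912300+0.883900+0.847600+0.811000))/(1+3/40) = 7921/10000 ≈ 0.792100
step 7 [7y] bond c/1=29/400: DF=(1175027/1000000 − 29/400·(0.954300+0.912300+0.883900+0.847600+0.811000+0.792100))/(1+29/400) = 93/125 ≈ 0.744000
step 8 [8y] bond c/1=33/400: DF=(646847/500000 − 33/400·(0.954300+0.912300+0.883900+0.847600+0.811000+0.792100+0.744000))/(1+33/400) = 371/500 ≈ 0.742000

1 1 9543/10000
2 2 9123/10000
3 3 8839/10000
4 4 2119/2500
5 5 811/1000
6 6 7921/10000
7 7 93/125
8 8 371/500
s(7y) = (1/(93/125) − 1)/(7) = 32/651 ≈ 4.9155%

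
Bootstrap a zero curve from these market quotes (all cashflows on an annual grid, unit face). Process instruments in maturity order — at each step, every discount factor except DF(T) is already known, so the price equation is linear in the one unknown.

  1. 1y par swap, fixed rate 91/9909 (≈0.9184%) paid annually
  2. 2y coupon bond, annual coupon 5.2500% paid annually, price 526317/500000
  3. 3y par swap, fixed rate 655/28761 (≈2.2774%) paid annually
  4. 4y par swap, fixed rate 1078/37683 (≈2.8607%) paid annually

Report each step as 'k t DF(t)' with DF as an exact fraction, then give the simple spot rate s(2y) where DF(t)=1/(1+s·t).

1 1 9909/10000
2 2 9507/10000
3 3 1869/2000
4 4 4461/5000
s(2y) = (1/(9507/10000) − 1)/(2) = 493/19014 ≈ 2.5928%

step 1 [1y] swap r/1=91/9909: DF=(1 − 91/9909·(0))/(1+91/9909) = 9909/10000 ≈ 0.990900
step 2 [2y] bond c/1=21/400: DF=(526317/500000 − 21/400·(0.990900))/(1+21/400) = 9507/10000 ≈ 0.950700
step 3 [3y] swap r/1=655/28761: DF=(1 − 655/28761·(0.990900+0.950700))/(1+655/28761) = 1869/2000 ≈ 0.934500
step 4 [4y] swap r/1=1078/37683: DF=(1 − 1078/37683·(0.990900+0.950700+0.934500))/(1+1078/37683) = 4461/5000 ≈ 0.892200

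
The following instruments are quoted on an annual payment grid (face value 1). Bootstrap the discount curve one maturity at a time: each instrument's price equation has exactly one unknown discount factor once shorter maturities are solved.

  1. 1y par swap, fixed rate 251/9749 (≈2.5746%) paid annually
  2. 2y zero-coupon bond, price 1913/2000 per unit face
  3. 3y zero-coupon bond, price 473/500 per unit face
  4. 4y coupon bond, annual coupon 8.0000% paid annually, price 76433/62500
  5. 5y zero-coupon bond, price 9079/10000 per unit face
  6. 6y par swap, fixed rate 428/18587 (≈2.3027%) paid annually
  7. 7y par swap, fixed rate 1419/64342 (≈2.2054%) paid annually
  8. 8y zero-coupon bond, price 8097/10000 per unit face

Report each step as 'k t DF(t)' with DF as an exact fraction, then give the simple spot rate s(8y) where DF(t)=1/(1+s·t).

step 1 [1y] swap r/1=251/9749: DF=(1 − 251/9749·(0))/(1+251/9749) = 9749/10000 ≈ 0.974900
step 2 [2y] zero: DF = P = 1913/2000 ≈ 0.956500
step 3 [3y] zero: DF = P = 473/500 ≈ 0.946000
step 4 [4y] bond c/1=2/25: DF=(76433/62500 − 2/25·(0.974900+0.956500+0.946000))/(1+2/25) = 1149/1250 ≈ 0.919200
step 5 [5y] zero: DF = P = 9079/10000 ≈ 0.907900
step 6 [6y] swap r/1=428/18587: DF=(1 − 428/18587·(0.974900+0.956500+0.946000+0.919200+0.907900))/(1+428/18587) = 2179/2500 ≈ 0.871600
step 7 [7y] swap r/1=1419/64342: DF=(1 − 1419/64342·(0.974900+0.956500+0.946000+0.919200+0.907900+0.871600))/(1+1419/64342) = 8581/10000 ≈ 0.858100
step 8 [8y] zero: DF = P = 8097/10000 ≈ 0.809700

1 1 9749/10000
2 2 1913/2000
3 3 473/500
4 4 1149/1250
5 5 9079/10000
6 6 2179/2500
7 7 8581/10000
8 8 8097/10000
s(8y) = (1/(8097/10000) − 1)/(8) = 1903/64776 ≈ 2.9378%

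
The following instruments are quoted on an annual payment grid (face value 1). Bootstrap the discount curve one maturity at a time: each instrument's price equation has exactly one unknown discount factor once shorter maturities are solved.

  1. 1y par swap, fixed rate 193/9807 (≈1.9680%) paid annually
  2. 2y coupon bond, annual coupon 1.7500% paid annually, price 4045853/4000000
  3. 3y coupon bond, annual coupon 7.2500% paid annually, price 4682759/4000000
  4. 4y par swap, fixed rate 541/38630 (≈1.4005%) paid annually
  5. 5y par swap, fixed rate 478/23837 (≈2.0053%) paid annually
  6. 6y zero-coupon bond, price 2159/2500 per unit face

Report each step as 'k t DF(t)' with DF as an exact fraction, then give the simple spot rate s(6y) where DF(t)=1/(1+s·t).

step 1 [1y] swap r/1=193/9807: DF=(1 − 193/9807·(0))/(1+193/9807) = 9807/10000 ≈ 0.980700
step 2 [2y] bond c/1=7/400: DF=(4045853/4000000 − 7/400·(0.980700))/(1+7/400) = 2443/2500 ≈ 0.977200
step 3 [3y] bond c/1=29/400: DF=(4682759/4000000 − 29/400·(0.980700+0.977200))/(1+29/400) = 1199/1250 ≈ 0.959200
step 4 [4y] swap r/1=541/38630: DF=(1 − 541/38630·(0.980700+0.977200+0.959200))/(1+541/38630) = 9459/10000 ≈ 0.945900
step 5 [5y] swap r/1=478/23837: DF=(1 − 478/23837·(0.980700+0.977200+0.959200+0.945900))/(1+478/23837) = 2261/2500 ≈ 0.904400
step 6 [6y] zero: DF = P = 2159/2500 ≈ 0.863600

1 1 9807/10000
2 2 2443/2500
3 3 1199/1250
4 4 9459/10000
5 5 2261/2500
6 6 2159/2500
s(6y) = (1/(2159/2500) − 1)/(6) = 341/12954 ≈ 2.6324%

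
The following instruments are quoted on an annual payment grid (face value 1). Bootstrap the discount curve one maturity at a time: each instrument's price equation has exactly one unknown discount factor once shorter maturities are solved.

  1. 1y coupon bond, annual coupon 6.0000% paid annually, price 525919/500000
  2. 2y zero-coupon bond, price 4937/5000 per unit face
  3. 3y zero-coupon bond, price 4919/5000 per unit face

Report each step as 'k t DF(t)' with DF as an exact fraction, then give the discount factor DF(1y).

1 1 9923/10000
2 2 4937/5000
3 3 4919/5000
DF(1y) = 9923/10000 ≈ 0.992300

step 1 [1y] bond c/1=3/50: DF=(525919/500000 − 3/50·(0))/(1+3/50) = 9923/10000 ≈ 0.992300
step 2 [2y] zero: DF = P = 4937/5000 ≈ 0.987400
step 3 [3y] zero: DF = P = 4919/5000 ≈ 0.983800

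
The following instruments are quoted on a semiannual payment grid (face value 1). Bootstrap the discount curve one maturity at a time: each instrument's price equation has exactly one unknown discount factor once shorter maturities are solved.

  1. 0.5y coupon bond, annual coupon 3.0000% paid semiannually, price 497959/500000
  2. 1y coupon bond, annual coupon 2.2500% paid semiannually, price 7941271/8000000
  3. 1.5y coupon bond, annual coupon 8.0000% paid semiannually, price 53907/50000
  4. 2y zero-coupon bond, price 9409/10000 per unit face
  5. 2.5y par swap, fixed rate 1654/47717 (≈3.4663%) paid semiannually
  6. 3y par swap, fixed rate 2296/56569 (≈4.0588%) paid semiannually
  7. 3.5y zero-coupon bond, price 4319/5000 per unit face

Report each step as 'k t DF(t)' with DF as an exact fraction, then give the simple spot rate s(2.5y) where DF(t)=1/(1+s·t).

step 1 [0.5y] bond c/2=3/200: DF=(497959/500000 − 3/200·(0))/(1+3/200) = 2453/2500 ≈ 0.981200
step 2 [1y] bond c/2=9/800: DF=(7941271/8000000 − 9/800·(0.981200))/(1+9/800) = 9707/10000 ≈ 0.970700
step 3 [1.5y] bond c/2=1/25: DF=(53907/50000 − 1/25·(0.981200+0.970700))/(1+1/25) = 601/625 ≈ 0.961600
step 4 [2y] zero: DF = P = 9409/10000 ≈ 0.940900
step 5 [2.5y] swap r/2=827/47717: DF=(1 − 827/47717·(0.981200+0.970700+0.961600+0.940900))/(1+827/47717) = 9173/10000 ≈ 0.917300
step 6 [3y] swap r/2=1148/56569: DF=(1 − 1148/56569·(0.981200+0.970700+0.961600+0.940900+0.917300))/(1+1148/56569) = 2213/2500 ≈ 0.885200
step 7 [3.5y] zero: DF = P = 4319/5000 ≈ 0.863800

1 1/2 2453/2500
2 1 9707/10000
3 3/2 601/625
4 2 9409/10000
5 5/2 9173/10000
6 3 2213/2500
7 7/2 4319/5000
s(2.5y) = (1/(9173/10000) − 1)/(5/2) = 1654/45865 ≈ 3.6062%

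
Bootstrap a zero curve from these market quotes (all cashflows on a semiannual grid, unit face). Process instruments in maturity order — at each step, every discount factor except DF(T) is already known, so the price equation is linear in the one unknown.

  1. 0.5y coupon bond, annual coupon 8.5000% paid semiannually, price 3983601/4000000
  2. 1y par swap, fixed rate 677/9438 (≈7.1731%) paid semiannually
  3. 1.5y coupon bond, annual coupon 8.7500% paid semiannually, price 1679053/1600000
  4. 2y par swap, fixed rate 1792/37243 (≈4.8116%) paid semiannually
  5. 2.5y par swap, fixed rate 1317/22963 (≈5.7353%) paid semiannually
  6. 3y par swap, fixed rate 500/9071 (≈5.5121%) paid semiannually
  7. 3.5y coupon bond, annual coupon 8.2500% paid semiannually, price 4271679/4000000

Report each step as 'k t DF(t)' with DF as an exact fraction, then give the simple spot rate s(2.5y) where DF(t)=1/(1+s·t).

1 1/2 9553/10000
2 1 9323/10000
3 3/2 9263/10000
4 2 569/625
5 5/2 8683/10000
6 3 17/20
7 7/2 81/100
s(2.5y) = (1/(8683/10000) − 1)/(5/2) = 2634/43415 ≈ 6.0670%

step 1 [0.5y] bond c/2=17/400: DF=(3983601/4000000 − 17/400·(0))/(1+17/400) = 9553/10000 ≈ 0.955300
step 2 [1y] swap r/2=677/18876: DF=(1 − 677/18876·(0.955300))/(1+677/18876) = 9323/10000 ≈ 0.932300
step 3 [1.5y] bond c/2=7/160: DF=(1679053/1600000 − 7/160·(0.955300+0.932300))/(1+7/160) = 9263/10000 ≈ 0.926300
step 4 [2y] swap r/2=896/37243: DF=(1 − 896/37243·(0.955300+0.932300+0.926300))/(1+896/37243) = 569/625 ≈ 0.910400
step 5 [2.5y] swap r/2=1317/45926: DF=(1 − 1317/45926·(0.955300+0.932300+0.926300+0.910400))/(1+1317/45926) = 8683/10000 ≈ 0.868300
step 6 [3y] swap r/2=250/9071: DF=(1 − 250/9071·(0.955300+0.932300+0.926300+0.910400+0.868300))/(1+250/9071) = 17/20 ≈ 0.850000
step 7 [3.5y] bond c/2=33/800: DF=(4271679/4000000 − 33/800·(0.955300+0.932300+0.926300+0.910400+0.868300+0.850000))/(1+33/800) = 81/100 ≈ 0.810000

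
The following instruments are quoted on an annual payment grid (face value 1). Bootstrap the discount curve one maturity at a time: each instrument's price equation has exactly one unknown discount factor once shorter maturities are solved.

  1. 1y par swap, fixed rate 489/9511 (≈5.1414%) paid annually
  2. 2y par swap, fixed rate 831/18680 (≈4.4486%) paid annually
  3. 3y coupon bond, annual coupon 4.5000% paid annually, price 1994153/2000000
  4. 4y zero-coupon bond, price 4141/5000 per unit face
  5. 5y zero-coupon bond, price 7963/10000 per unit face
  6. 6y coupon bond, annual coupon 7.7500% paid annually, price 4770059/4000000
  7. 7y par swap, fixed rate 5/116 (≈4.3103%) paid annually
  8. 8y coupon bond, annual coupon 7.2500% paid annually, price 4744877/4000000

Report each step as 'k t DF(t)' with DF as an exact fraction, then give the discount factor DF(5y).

1 1 9511/10000
2 2 9169/10000
3 3 8737/10000
4 4 4141/5000
5 5 7963/10000
6 6 7927/10000
7 7 1491/2000
8 8 7069/10000
DF(5y) = 7963/10000 ≈ 0.796300

step 1 [1y] swap r/1=489/9511: DF=(1 − 489/9511·(0))/(1+489/9511) = 9511/10000 ≈ 0.951100
step 2 [2y] swap r/1=831/18680: DF=(1 − 831/18680·(0.951100))/(1+831/18680) = 9169/10000 ≈ 0.916900
step 3 [3y] bond c/1=9/200: DF=(1994153/2000000 − 9/200·(0.951100+0.916900))/(1+9/200) = 8737/10000 ≈ 0.873700
step 4 [4y] zero: DF = P = 4141/5000 ≈ 0.828200
step 5 [5y] zero: DF = P = 7963/10000 ≈ 0.796300
step 6 [6y] bond c/1=31/400: DF=(4770059/4000000 − 31/400·(0.951100+0.916900+0.873700+0.828200+0.796300))/(1+31/400) = 7927/10000 ≈ 0.792700
step 7 [7y] swap r/1=5/116: DF=(1 − 5/116·(0.951100+0.916900+0.873700+0.828200+0.796300+0.792700))/(1+5/116) = 1491/2000 ≈ 0.745500
step 8 [8y] bond c/1=29/400: DF=(4744877/4000000 − 29/400·(0.951100+0.916900+0.873700+0.828200+0.796300+0.792700+0.745500))/(1+29/400) = 7069/10000 ≈ 0.706900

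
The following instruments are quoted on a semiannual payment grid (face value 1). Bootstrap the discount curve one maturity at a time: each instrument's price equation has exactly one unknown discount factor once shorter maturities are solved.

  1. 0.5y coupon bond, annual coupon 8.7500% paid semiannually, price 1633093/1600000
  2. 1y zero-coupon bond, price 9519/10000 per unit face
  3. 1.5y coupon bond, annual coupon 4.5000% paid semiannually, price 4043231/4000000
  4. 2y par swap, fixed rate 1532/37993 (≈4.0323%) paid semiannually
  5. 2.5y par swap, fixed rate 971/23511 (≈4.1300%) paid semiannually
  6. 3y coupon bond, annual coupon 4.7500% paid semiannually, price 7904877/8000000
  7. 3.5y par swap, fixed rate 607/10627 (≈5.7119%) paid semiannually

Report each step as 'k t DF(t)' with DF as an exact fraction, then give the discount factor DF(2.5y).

1 1/2 9779/10000
2 1 9519/10000
3 3/2 9461/10000
4 2 4617/5000
5 5/2 9029/10000
6 3 8561/10000
7 7/2 8179/10000
DF(2.5y) = 9029/10000 ≈ 0.902900

step 1 [0.5y] bond c/2=7/160: DF=(1633093/1600000 − 7/160·(0))/(1+7/160) = 9779/10000 ≈ 0.977900
step 2 [1y] zero: DF = P = 9519/10000 ≈ 0.951900
step 3 [1.5y] bond c/2=9/400: DF=(4043231/4000000 − 9/400·(0.977900+0.951900))/(1+9/400) = 9461/10000 ≈ 0.946100
step 4 [2y] swap r/2=766/37993: DF=(1 − 766/37993·(0.977900+0.951900+0.946100))/(1+766/37993) = 4617/5000 ≈ 0.923400
step 5 [2.5y] swap r/2=971/47022: DF=(1 − 971/47022·(0.977900+0.951900+0.946100+0.923400))/(1+971/47022) = 9029/10000 ≈ 0.902900
step 6 [3y] bond c/2=19/800: DF=(7904877/8000000 − 19/800·(0.977900+0.951900+0.946100+0.923400+0.902900))/(1+19/800) = 8561/10000 ≈ 0.856100
step 7 [3.5y] swap r/2=607/21254: DF=(1 − 607/21254·(0.977900+0.951900+0.946100+0.923400+0.902900+0.856100))/(1+607/21254) = 8179/10000 ≈ 0.817900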